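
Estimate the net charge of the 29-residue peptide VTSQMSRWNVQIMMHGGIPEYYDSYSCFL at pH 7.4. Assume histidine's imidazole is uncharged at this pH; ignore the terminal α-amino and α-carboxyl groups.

-1

Near pH 7.4, K and R contribute +1 each, D and E contribute −1 each, and every other side chain (His included, as stated) is uncharged.
Positive (K, R): R7 → +1.
Negative (D, E): E20, D23 → −2.
Net charge = (+1) + (−2) = −1.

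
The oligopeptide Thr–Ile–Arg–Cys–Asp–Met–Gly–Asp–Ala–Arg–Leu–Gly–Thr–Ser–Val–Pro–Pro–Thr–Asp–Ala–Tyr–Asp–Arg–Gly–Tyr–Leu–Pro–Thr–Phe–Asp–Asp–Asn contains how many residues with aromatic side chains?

3

The aromatic amino acids are Phe (F, benzyl), Trp (W, indole), and Tyr (Y, phenol).
Matching residues: Tyr21, Tyr25, Phe29.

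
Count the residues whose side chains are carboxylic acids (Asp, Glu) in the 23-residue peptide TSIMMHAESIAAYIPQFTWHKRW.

Matching residues: E8.

1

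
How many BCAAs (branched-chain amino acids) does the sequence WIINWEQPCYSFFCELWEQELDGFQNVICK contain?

V, L, and I make up the branched-chain aliphatic group.
Matching residues: I2, I3, L16, L21, V27, I28.

6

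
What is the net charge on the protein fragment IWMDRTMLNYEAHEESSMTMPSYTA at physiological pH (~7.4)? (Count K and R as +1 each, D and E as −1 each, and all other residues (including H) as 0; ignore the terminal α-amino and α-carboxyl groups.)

-3

Positive (K, R): R5 → +1.
Negative (D, E): D4, E11, E14, E15 → −4.
Net charge = (+1) + (−4) = −3.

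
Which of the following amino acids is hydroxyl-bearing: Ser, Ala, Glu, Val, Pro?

Ser

The –OH-bearing residues are Ser, Thr (aliphatic alcohols), and Tyr (phenol).
Of the listed options, only Ser belongs to this group.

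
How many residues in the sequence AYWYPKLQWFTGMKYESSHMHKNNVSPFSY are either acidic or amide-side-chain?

Acidic: D, E. Amide-side-chain: N, Q.
Acidic residues here: E16 (1).
Amide-side-chain residues here: Q8, N23, N24 (3).
The two groups share no amino acid, so total = 1 + 3 = 4.

4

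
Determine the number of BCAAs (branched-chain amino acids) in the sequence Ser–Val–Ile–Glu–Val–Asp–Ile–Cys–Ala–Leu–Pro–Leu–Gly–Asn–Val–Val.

The BCAAs are Val, Leu, and Ile — aliphatic side chains with a branch point.
Matching residues: Val2, Ile3, Val5, Ile7, Leu10, Leu12, Val15, Val16.

8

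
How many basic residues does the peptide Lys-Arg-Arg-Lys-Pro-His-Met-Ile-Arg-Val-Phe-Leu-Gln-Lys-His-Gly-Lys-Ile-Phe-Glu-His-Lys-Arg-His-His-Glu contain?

K, R, and H are the three residues with basic side chains (ε-amine, guanidinium, and imidazole respectively).
Matching residues: Lys1, Arg2, Arg3, Lys4, His6, Arg9, Lys14, His15, Lys17, His21, Lys22, Arg23, His24, His25.

14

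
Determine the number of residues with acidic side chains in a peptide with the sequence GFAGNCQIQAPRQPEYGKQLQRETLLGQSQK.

The acidic residues are Asp (D) and Glu (E), whose side chains end in a carboxylate group.
Matching residues: E15, E23.

2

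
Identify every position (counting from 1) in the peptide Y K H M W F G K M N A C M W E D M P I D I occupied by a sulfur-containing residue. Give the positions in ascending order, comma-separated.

4, 9, 12, 13, 17

The sulfur-bearing residues are cysteine (–SH) and methionine (–S–CH₃).
Matching residues: M4, M9, C12, M13, M17.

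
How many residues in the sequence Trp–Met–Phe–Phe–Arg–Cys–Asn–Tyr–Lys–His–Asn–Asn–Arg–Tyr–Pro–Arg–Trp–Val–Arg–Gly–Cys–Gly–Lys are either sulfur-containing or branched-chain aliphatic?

4

Sulfur-containing: C, M. Branched-chain aliphatic: I, L, V.
Sulfur-containing residues here: Met2, Cys6, Cys21 (3).
Branched-chain aliphatic residues here: Val18 (1).
The two groups share no amino acid, so total = 3 + 1 = 4.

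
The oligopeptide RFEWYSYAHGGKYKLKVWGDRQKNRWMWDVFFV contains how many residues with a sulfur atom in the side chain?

1

The sulfur-bearing residues are cysteine (–SH) and methionine (–S–CH₃).
Matching residues: M27.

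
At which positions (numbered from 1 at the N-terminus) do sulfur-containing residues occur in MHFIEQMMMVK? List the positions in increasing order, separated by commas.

1, 7, 8, 9

The sulfur-bearing residues are cysteine (–SH) and methionine (–S–CH₃).
Matching residues: M1, M7, M8, M9.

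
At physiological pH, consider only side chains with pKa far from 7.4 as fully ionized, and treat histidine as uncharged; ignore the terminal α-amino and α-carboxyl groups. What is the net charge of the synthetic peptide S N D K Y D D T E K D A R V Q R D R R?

0

The side chains ionized at physiological pH are Lys/Arg (+1) and Asp/Glu (−1); with His treated as neutral, nothing else contributes.
Positive (K, R): K4, K10, R13, R16, R18, R19 → +6.
Negative (D, E): D3, D6, D7, E9, D11, D17 → −6.
Net charge = (+6) + (−6) = 0.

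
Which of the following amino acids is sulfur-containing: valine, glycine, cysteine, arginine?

Only Cys (C) and Met (M) have a sulfur atom in the side chain.
Of the listed options, only cysteine belongs to this group.

cysteine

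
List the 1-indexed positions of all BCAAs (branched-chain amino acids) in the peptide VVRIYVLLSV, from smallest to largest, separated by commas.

The BCAAs are Val, Leu, and Ile — aliphatic side chains with a branch point.
Matching residues: V1, V2, I4, V6, L7, L8, V10.

1, 2, 4, 6, 7, 8, 10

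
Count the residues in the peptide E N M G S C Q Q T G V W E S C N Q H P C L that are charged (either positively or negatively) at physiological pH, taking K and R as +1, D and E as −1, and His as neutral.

2

Charged side chains at pH ~7.4: K, R (positive); D, E (negative).
Matching residues: E1, E13.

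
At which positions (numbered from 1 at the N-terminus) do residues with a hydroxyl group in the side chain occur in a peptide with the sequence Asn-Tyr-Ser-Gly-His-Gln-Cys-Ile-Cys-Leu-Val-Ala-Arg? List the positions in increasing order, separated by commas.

2, 3

The –OH-bearing residues are Ser, Thr (aliphatic alcohols), and Tyr (phenol).
Matching residues: Tyr2, Ser3.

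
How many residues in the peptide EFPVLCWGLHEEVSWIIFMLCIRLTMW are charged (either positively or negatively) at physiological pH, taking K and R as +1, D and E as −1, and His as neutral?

Charged side chains at pH ~7.4: K, R (positive); D, E (negative).
Matching residues: E1, E11, E12, R23.

4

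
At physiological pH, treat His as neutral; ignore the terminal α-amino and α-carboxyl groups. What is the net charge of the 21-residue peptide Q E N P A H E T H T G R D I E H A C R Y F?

At pH ~7.4 the Lys and Arg side chains are protonated (+1), the Asp and Glu side chains are deprotonated (−1), and with His taken as neutral all other side chains carry no charge.
Positive (K, R): R12, R19 → +2.
Negative (D, E): E2, E7, D13, E15 → −4.
Net charge = (+2) + (−4) = −2.

-2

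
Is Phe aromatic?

Phenylalanine (F), tryptophan (W), and tyrosine (Y) have aromatic ring side chains.
Phenylalanine is in this group.

Yes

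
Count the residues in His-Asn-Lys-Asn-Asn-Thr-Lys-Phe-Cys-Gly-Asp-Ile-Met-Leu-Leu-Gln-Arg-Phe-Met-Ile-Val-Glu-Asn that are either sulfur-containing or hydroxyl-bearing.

4

Sulfur-containing: C, M. Hydroxyl-bearing: S, T, Y.
Sulfur-containing residues here: Cys9, Met13, Met19 (3).
Hydroxyl-bearing residues here: Thr6 (1).
The two groups share no amino acid, so total = 3 + 1 = 4.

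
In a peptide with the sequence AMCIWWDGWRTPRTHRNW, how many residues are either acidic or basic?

5

Acidic: D, E. Basic: H, K, R.
Acidic residues here: D7 (1).
Basic residues here: R10, R13, H15, R16 (4).
The two groups share no amino acid, so total = 1 + 4 = 5.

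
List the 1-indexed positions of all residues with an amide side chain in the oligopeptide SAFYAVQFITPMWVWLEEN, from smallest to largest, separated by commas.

Asparagine (N) and glutamine (Q) have uncharged amide side chains.
Matching residues: Q7, N19.

7, 19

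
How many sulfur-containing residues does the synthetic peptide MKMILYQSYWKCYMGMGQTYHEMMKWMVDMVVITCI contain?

10

Cysteine (C, thiol) and methionine (M, thioether) are the two sulfur-containing amino acids.
Matching residues: M1, M3, C12, M14, M16, M23, M24, M27, M30, C35.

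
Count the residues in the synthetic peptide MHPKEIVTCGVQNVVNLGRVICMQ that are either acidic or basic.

Acidic: D, E. Basic: H, K, R.
Acidic residues here: E5 (1).
Basic residues here: H2, K4, R19 (3).
The two groups share no amino acid, so total = 1 + 3 = 4.

4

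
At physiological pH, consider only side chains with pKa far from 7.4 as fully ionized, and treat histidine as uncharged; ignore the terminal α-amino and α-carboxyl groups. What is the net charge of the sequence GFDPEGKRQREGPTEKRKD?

Near pH 7.4, K and R contribute +1 each, D and E contribute −1 each, and every other side chain (His included, as stated) is uncharged.
Positive (K, R): K7, R8, R10, K16, R17, K18 → +6.
Negative (D, E): D3, E5, E11, E15, D19 → −5.
Net charge = (+6) + (−5) = +1.

+1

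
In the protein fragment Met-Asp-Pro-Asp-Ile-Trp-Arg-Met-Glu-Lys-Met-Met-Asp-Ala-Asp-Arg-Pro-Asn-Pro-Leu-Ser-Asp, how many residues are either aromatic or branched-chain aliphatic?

3

Aromatic: F, W, Y. Branched-chain aliphatic: I, L, V.
Aromatic residues here: Trp6 (1).
Branched-chain aliphatic residues here: Ile5, Leu20 (2).
The two groups share no amino acid, so total = 1 + 2 = 3.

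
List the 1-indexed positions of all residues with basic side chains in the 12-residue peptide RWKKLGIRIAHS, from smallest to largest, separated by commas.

K, R, and H are the three residues with basic side chains (ε-amine, guanidinium, and imidazole respectively).
Matching residues: R1, K3, K4, R8, H11.

1, 3, 4, 8, 11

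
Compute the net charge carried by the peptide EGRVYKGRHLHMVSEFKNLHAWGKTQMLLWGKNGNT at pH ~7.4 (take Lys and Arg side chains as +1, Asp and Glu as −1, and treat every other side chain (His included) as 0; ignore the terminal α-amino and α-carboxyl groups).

+4

Positive (K, R): R3, K6, R8, K17, K24, K32 → +6.
Negative (D, E): E1, E15 → −2.
Net charge = (+6) + (−2) = +4.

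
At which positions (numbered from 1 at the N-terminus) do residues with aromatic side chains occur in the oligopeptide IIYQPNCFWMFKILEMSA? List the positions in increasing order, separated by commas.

The aromatic amino acids are Phe (F, benzyl), Trp (W, indole), and Tyr (Y, phenol).
Matching residues: Y3, F8, W9, F11.

3, 8, 9, 11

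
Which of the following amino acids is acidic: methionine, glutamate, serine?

Aspartate (D) and glutamate (E) have carboxylic-acid side chains and are the acidic amino acids.
Of the listed options, only glutamate belongs to this group.

glutamate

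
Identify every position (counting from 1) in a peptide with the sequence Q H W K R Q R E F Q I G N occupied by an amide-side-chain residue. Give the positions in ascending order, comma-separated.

1, 6, 10, 13

Asparagine (N) and glutamine (Q) have uncharged amide side chains.
Matching residues: Q1, Q6, Q10, N13.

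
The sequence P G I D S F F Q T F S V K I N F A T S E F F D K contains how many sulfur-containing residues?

0

The sulfur-bearing residues are cysteine (–SH) and methionine (–S–CH₃).
None of the 24 residues belong to this group.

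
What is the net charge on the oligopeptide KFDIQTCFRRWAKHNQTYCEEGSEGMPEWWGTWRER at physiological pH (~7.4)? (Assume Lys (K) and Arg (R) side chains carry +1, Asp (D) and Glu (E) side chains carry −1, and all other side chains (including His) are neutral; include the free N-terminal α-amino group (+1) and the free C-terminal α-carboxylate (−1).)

Positive (K, R): K1, R9, R10, K13, R34, R36 → +6.
Negative (D, E): D3, E20, E21, E24, E28, E35 → −6.
The N-terminus (+1) and C-terminus (−1) cancel.
Net charge = (+6) + (−6) = 0.

0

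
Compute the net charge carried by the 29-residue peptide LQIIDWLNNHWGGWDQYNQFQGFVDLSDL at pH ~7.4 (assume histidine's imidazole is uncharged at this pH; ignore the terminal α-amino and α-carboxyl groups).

At pH ~7.4 the Lys and Arg side chains are protonated (+1), the Asp and Glu side chains are deprotonated (−1), and with His taken as neutral all other side chains carry no charge.
Positive (K, R): none → +0.
Negative (D, E): D5, D15, D25, D28 → −4.
Net charge = (+0) + (−4) = −4.

-4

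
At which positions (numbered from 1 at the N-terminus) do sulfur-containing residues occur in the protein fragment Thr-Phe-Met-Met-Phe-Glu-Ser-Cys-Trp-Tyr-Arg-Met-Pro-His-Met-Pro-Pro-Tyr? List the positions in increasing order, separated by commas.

3, 4, 8, 12, 15

The sulfur-bearing residues are cysteine (–SH) and methionine (–S–CH₃).
Matching residues: Met3, Met4, Cys8, Met12, Met15.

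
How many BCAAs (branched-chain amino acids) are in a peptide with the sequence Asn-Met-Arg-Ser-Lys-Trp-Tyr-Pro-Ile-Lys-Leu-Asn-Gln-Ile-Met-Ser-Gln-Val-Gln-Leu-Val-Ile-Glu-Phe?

V, L, and I make up the branched-chain aliphatic group.
Matching residues: Ile9, Leu11, Ile14, Val18, Leu20, Val21, Ile22.

7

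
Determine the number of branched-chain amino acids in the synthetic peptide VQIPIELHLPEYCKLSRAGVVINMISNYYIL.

Valine (V), leucine (L), and isoleucine (I) are the branched-chain amino acids.
Matching residues: V1, I3, I5, L7, L9, L15, V20, V21, I22, I25, I30, L31.

12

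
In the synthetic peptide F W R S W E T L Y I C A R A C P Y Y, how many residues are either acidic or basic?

3

Acidic: D, E. Basic: H, K, R.
Acidic residues here: E6 (1).
Basic residues here: R3, R13 (2).
The two groups share no amino acid, so total = 1 + 2 = 3.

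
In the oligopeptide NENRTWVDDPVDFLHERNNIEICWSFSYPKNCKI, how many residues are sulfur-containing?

Only Cys (C) and Met (M) have a sulfur atom in the side chain.
Matching residues: C23, C32.

2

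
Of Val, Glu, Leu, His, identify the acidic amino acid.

Only D (aspartate) and E (glutamate) carry a side-chain carboxylic acid.
Of the listed options, only Glu belongs to this group.

Glu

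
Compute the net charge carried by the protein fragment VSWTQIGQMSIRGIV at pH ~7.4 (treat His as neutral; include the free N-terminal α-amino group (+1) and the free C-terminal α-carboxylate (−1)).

+1

At pH ~7.4 the Lys and Arg side chains are protonated (+1), the Asp and Glu side chains are deprotonated (−1), and with His taken as neutral all other side chains carry no charge.
Positive (K, R): R12 → +1.
Negative (D, E): none → −0.
The N-terminus (+1) and C-terminus (−1) cancel.
Net charge = (+1) + (−0) = +1.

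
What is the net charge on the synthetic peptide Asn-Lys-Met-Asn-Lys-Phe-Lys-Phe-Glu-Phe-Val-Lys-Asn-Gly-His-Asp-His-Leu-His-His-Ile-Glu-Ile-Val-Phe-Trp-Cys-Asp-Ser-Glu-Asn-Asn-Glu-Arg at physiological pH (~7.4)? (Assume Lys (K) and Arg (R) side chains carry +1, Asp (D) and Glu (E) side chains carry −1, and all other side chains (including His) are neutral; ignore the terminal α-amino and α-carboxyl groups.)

-1

Positive (K, R): Lys2, Lys5, Lys7, Lys12, Arg34 → +5.
Negative (D, E): Glu9, Asp16, Glu22, Asp28, Glu30, Glu33 → −6.
Net charge = (+5) + (−6) = −1.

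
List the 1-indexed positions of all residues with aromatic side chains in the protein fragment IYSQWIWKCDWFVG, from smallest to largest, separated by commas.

The aromatic amino acids are Phe (F, benzyl), Trp (W, indole), and Tyr (Y, phenol).
Matching residues: Y2, W5, W7, W11, F12.

2, 5, 7, 11, 12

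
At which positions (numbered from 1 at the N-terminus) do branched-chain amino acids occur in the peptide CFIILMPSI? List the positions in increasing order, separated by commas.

Valine (V), leucine (L), and isoleucine (I) are the branched-chain amino acids.
Matching residues: I3, I4, L5, I9.

3, 4, 5, 9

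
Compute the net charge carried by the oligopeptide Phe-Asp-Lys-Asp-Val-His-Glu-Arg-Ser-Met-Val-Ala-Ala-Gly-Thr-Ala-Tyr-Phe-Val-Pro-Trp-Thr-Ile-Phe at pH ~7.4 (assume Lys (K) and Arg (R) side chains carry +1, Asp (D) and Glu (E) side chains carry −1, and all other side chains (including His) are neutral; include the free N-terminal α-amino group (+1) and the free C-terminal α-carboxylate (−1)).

-1

Positive (K, R): Lys3, Arg8 → +2.
Negative (D, E): Asp2, Asp4, Glu7 → −3.
The N-terminus (+1) and C-terminus (−1) cancel.
Net charge = (+2) + (−3) = −1.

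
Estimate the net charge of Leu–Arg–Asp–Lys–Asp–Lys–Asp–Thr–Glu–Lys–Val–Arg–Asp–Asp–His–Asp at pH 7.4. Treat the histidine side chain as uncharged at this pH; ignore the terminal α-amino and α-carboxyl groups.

-2

Near pH 7.4, K and R contribute +1 each, D and E contribute −1 each, and every other side chain (His included, as stated) is uncharged.
Positive (K, R): Arg2, Lys4, Lys6, Lys10, Arg12 → +5.
Negative (D, E): Asp3, Asp5, Asp7, Glu9, Asp13, Asp14, Asp16 → −7.
Net charge = (+5) + (−7) = −2.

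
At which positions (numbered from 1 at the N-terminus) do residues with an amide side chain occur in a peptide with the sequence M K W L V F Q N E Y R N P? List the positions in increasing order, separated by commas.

7, 8, 12

The amide-side-chain residues are Asn (N) and Gln (Q).
Matching residues: Q7, N8, N12.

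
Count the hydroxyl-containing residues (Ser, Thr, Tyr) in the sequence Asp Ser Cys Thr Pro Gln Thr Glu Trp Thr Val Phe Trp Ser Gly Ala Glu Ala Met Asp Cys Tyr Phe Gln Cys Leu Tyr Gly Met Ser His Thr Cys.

9

Matching residues: Ser2, Thr4, Thr7, Thr10, Ser14, Tyr22, Tyr27, Ser30, Thr32.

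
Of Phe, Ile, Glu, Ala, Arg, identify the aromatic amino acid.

Phe

F, W, and Y each carry an aromatic ring on the side chain.
Of the listed options, only Phe belongs to this group.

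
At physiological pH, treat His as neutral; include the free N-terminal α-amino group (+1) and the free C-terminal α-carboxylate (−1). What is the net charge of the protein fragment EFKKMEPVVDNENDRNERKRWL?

0

At pH ~7.4 the Lys and Arg side chains are protonated (+1), the Asp and Glu side chains are deprotonated (−1), and with His taken as neutral all other side chains carry no charge.
Positive (K, R): K3, K4, R15, R18, K19, R20 → +6.
Negative (D, E): E1, E6, D10, E12, D14, E17 → −6.
The N-terminus (+1) and C-terminus (−1) cancel.
Net charge = (+6) + (−6) = 0.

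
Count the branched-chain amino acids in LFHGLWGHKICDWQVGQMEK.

4

Valine (V), leucine (L), and isoleucine (I) are the branched-chain amino acids.
Matching residues: L1, L5, I10, V15.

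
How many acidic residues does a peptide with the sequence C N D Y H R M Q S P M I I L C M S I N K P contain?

The acidic residues are Asp (D) and Glu (E), whose side chains end in a carboxylate group.
Matching residues: D3.

1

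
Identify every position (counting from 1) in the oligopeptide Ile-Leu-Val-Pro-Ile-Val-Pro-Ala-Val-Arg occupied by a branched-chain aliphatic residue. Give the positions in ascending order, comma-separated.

1, 2, 3, 5, 6, 9

V, L, and I make up the branched-chain aliphatic group.
Matching residues: Ile1, Leu2, Val3, Ile5, Val6, Val9.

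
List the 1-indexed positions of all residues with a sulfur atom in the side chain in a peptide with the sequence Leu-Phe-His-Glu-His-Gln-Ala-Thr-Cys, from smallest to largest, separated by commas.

Only Cys (C) and Met (M) have a sulfur atom in the side chain.
Matching residues: Cys9.

9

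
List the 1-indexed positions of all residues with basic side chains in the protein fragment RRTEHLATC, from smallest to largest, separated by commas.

K, R, and H are the three residues with basic side chains (ε-amine, guanidinium, and imidazole respectively).
Matching residues: R1, R2, H5.

1, 2, 5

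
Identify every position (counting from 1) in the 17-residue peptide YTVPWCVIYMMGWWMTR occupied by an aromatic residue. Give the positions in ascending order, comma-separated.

Phenylalanine (F), tryptophan (W), and tyrosine (Y) have aromatic ring side chains.
Matching residues: Y1, W5, Y9, W13, W14.

1, 5, 9, 13, 14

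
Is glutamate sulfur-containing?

The sulfur-bearing residues are cysteine (–SH) and methionine (–S–CH₃).
Glutamate is not in this group.

No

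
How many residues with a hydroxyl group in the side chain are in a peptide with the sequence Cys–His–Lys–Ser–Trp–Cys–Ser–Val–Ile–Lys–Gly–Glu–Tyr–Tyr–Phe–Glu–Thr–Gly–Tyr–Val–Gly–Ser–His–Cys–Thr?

8

Serine (S), threonine (T), and tyrosine (Y) each carry a hydroxyl group on the side chain.
Matching residues: Ser4, Ser7, Tyr13, Tyr14, Thr17, Tyr19, Ser22, Thr25.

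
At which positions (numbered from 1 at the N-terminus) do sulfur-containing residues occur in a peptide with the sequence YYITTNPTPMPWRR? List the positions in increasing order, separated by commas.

10

Only Cys (C) and Met (M) have a sulfur atom in the side chain.
Matching residues: M10.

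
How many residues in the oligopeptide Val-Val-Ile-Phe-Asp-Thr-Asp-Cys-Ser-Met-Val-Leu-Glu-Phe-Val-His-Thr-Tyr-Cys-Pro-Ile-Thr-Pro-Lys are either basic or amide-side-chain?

Basic: H, K, R. Amide-side-chain: N, Q.
Basic residues here: His16, Lys24 (2).
Amide-side-chain residues here: none (0).
The two groups share no amino acid, so total = 2 + 0 = 2.

2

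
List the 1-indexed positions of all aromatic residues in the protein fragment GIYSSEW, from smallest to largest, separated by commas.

F, W, and Y each carry an aromatic ring on the side chain.
Matching residues: Y3, W7.

3, 7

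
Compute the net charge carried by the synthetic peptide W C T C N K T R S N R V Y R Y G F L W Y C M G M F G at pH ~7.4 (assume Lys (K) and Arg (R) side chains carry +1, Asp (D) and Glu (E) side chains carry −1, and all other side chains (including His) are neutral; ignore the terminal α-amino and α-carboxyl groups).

Positive (K, R): K6, R8, R11, R14 → +4.
Negative (D, E): none → −0.
Net charge = (+4) + (−0) = +4.

+4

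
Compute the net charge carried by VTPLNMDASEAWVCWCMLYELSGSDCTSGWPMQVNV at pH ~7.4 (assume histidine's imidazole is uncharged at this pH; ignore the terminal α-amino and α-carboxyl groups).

Near pH 7.4, K and R contribute +1 each, D and E contribute −1 each, and every other side chain (His included, as stated) is uncharged.
Positive (K, R): none → +0.
Negative (D, E): D7, E10, E20, D25 → −4.
Net charge = (+0) + (−4) = −4.

-4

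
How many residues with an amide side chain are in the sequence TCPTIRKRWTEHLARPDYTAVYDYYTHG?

The amide-side-chain residues are Asn (N) and Gln (Q).
None of the 28 residues belong to this group.

0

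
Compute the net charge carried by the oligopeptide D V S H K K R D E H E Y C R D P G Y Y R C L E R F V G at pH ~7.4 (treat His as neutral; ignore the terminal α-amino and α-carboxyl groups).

0

Near pH 7.4, K and R contribute +1 each, D and E contribute −1 each, and every other side chain (His included, as stated) is uncharged.
Positive (K, R): K5, K6, R7, R14, R20, R24 → +6.
Negative (D, E): D1, D8, E9, E11, D15, E23 → −6.
Net charge = (+6) + (−6) = 0.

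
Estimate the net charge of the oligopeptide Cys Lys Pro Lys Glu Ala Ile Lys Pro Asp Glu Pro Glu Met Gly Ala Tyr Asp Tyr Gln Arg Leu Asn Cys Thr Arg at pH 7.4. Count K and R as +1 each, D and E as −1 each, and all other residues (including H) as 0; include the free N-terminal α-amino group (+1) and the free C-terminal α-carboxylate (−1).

Positive (K, R): Lys2, Lys4, Lys8, Arg21, Arg26 → +5.
Negative (D, E): Glu5, Asp10, Glu11, Glu13, Asp18 → −5.
The N-terminus (+1) and C-terminus (−1) cancel.
Net charge = (+5) + (−5) = 0.

0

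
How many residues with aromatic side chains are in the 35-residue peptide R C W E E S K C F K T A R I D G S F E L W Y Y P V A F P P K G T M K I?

F, W, and Y each carry an aromatic ring on the side chain.
Matching residues: W3, F9, F18, W21, Y22, Y23, F27.

7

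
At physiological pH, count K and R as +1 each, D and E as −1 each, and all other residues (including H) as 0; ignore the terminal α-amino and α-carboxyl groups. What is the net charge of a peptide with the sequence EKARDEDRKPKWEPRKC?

Positive (K, R): K2, R4, R8, K9, K11, R15, K16 → +7.
Negative (D, E): E1, D5, E6, D7, E13 → −5.
Net charge = (+7) + (−5) = +2.

+2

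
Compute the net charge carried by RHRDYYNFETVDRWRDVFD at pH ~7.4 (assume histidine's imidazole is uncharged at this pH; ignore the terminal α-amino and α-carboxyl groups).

-1

The side chains ionized at physiological pH are Lys/Arg (+1) and Asp/Glu (−1); with His treated as neutral, nothing else contributes.
Positive (K, R): R1, R3, R13, R15 → +4.
Negative (D, E): D4, E9, D12, D16, D19 → −5.
Net charge = (+4) + (−5) = −1.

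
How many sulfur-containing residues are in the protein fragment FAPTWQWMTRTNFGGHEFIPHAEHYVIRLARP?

Only Cys (C) and Met (M) have a sulfur atom in the side chain.
Matching residues: M8.

1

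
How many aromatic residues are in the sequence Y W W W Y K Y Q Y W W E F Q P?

Phenylalanine (F), tryptophan (W), and tyrosine (Y) have aromatic ring side chains.
Matching residues: Y1, W2, W3, W4, Y5, Y7, Y9, W10, W11, F13.

10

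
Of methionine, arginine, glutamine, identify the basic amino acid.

Lysine (K), arginine (R), and histidine (H) have basic, nitrogen-containing side chains.
Of the listed options, only arginine belongs to this group.

arginine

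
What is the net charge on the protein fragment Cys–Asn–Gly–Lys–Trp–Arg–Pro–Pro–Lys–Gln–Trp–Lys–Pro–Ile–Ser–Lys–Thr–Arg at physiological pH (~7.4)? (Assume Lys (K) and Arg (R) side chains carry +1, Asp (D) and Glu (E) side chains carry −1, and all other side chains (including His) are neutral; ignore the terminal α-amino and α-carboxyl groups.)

+6

Positive (K, R): Lys4, Arg6, Lys9, Lys12, Lys16, Arg18 → +6.
Negative (D, E): none → −0.
Net charge = (+6) + (−0) = +6.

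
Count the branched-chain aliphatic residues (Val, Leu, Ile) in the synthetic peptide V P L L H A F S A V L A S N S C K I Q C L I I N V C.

Matching residues: V1, L3, L4, V10, L11, I18, L21, I22, I23, V25.

10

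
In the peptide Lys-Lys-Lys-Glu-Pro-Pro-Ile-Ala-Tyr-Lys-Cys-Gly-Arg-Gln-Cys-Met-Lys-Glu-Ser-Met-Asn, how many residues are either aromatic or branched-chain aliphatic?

2

Aromatic: F, W, Y. Branched-chain aliphatic: I, L, V.
Aromatic residues here: Tyr9 (1).
Branched-chain aliphatic residues here: Ile7 (1).
The two groups share no amino acid, so total = 1 + 1 = 2.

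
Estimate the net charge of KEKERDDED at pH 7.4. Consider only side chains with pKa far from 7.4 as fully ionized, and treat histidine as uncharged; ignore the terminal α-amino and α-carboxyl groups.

Near pH 7.4, K and R contribute +1 each, D and E contribute −1 each, and every other side chain (His included, as stated) is uncharged.
Positive (K, R): K1, K3, R5 → +3.
Negative (D, E): E2, E4, D6, D7, E8, D9 → −6.
Net charge = (+3) + (−6) = −3.

-3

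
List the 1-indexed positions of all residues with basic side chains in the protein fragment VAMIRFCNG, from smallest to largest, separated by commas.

The basic amino acids are Lys (K), Arg (R), and His (H).
Matching residues: R5.

5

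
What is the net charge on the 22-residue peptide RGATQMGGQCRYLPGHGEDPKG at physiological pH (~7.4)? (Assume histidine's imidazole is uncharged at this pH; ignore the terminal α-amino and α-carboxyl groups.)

+1

At pH ~7.4 the Lys and Arg side chains are protonated (+1), the Asp and Glu side chains are deprotonated (−1), and with His taken as neutral all other side chains carry no charge.
Positive (K, R): R1, R11, K21 → +3.
Negative (D, E): E18, D19 → −2.
Net charge = (+3) + (−2) = +1.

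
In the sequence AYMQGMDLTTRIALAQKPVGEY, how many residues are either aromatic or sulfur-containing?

Aromatic: F, W, Y. Sulfur-containing: C, M.
Aromatic residues here: Y2, Y22 (2).
Sulfur-containing residues here: M3, M6 (2).
The two groups share no amino acid, so total = 2 + 2 = 4.

4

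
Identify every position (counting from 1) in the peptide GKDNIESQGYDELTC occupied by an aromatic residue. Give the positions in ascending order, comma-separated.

Matching residues: Y10.

10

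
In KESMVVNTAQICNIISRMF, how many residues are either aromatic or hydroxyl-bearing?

Aromatic: F, W, Y. Hydroxyl-bearing: S, T, Y.
Aromatic residues here: F19 (1).
Hydroxyl-bearing residues here: S3, T8, S16 (3).
(Y belongs to both groups, but none appear in this sequence.) Total = 1 + 3 = 4.

4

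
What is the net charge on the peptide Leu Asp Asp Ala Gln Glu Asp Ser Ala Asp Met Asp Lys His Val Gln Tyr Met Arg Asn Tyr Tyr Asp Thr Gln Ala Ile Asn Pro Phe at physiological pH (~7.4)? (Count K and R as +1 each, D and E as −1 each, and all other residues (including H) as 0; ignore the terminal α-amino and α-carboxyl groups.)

Positive (K, R): Lys13, Arg19 → +2.
Negative (D, E): Asp2, Asp3, Glu6, Asp7, Asp10, Asp12, Asp23 → −7.
Net charge = (+2) + (−7) = −5.

-5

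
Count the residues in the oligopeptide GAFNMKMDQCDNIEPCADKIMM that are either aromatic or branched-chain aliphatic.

3

Aromatic: F, W, Y. Branched-chain aliphatic: I, L, V.
Aromatic residues here: F3 (1).
Branched-chain aliphatic residues here: I13, I20 (2).
The two groups share no amino acid, so total = 1 + 2 = 3.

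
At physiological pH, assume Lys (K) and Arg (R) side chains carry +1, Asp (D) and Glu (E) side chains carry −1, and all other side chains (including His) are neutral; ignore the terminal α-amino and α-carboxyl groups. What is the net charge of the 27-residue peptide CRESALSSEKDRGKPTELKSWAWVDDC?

-1

Positive (K, R): R2, K10, R12, K14, K19 → +5.
Negative (D, E): E3, E9, D11, E17, D25, D26 → −6.
Net charge = (+5) + (−6) = −1.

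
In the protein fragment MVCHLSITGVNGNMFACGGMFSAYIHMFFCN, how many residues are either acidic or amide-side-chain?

3

Acidic: D, E. Amide-side-chain: N, Q.
Acidic residues here: none (0).
Amide-side-chain residues here: N11, N13, N31 (3).
The two groups share no amino acid, so total = 0 + 3 = 3.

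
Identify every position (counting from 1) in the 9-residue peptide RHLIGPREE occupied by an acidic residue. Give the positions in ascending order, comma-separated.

8, 9

Aspartate (D) and glutamate (E) have carboxylic-acid side chains and are the acidic amino acids.
Matching residues: E8, E9.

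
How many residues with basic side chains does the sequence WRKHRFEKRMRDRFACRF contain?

The basic amino acids are Lys (K), Arg (R), and His (H).
Matching residues: R2, K3, H4, R5, K8, R9, R11, R13, R17.

9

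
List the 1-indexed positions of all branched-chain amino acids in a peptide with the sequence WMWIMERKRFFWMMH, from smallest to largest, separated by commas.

V, L, and I make up the branched-chain aliphatic group.
Matching residues: I4.

4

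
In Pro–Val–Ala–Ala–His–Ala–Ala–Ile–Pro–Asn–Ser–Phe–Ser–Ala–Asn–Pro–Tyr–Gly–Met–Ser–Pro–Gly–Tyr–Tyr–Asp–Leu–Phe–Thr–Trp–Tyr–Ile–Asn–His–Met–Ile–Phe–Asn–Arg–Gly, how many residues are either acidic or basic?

Acidic: D, E. Basic: H, K, R.
Acidic residues here: Asp25 (1).
Basic residues here: His5, His33, Arg38 (3).
The two groups share no amino acid, so total = 1 + 3 = 4.

4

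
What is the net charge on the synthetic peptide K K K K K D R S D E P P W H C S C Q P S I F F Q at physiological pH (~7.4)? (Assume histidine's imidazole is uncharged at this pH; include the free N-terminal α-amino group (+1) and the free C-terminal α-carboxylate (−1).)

The side chains ionized at physiological pH are Lys/Arg (+1) and Asp/Glu (−1); with His treated as neutral, nothing else contributes.
Positive (K, R): K1, K2, K3, K4, K5, R7 → +6.
Negative (D, E): D6, D9, E10 → −3.
The N-terminus (+1) and C-terminus (−1) cancel.
Net charge = (+6) + (−3) = +3.

+3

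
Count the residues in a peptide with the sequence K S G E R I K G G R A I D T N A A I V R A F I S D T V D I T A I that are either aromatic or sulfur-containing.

1

Aromatic: F, W, Y. Sulfur-containing: C, M.
Aromatic residues here: F22 (1).
Sulfur-containing residues here: none (0).
The two groups share no amino acid, so total = 1 + 0 = 1.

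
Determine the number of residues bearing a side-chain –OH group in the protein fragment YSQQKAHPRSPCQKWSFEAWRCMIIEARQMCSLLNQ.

5

S, T, and Y are the three residues with a side-chain hydroxyl.
Matching residues: Y1, S2, S10, S16, S32.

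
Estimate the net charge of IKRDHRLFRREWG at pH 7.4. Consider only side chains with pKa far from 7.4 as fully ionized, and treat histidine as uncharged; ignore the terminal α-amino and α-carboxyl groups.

+3

At pH ~7.4 the Lys and Arg side chains are protonated (+1), the Asp and Glu side chains are deprotonated (−1), and with His taken as neutral all other side chains carry no charge.
Positive (K, R): K2, R3, R6, R9, R10 → +5.
Negative (D, E): D4, E11 → −2.
Net charge = (+5) + (−2) = +3.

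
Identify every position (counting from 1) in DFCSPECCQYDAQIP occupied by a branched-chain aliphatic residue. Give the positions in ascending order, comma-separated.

The BCAAs are Val, Leu, and Ile — aliphatic side chains with a branch point.
Matching residues: I14.

14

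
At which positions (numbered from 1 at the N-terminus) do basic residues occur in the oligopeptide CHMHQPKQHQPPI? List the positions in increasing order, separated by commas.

2, 4, 7, 9

Lysine (K), arginine (R), and histidine (H) have basic, nitrogen-containing side chains.
Matching residues: H2, H4, K7, H9.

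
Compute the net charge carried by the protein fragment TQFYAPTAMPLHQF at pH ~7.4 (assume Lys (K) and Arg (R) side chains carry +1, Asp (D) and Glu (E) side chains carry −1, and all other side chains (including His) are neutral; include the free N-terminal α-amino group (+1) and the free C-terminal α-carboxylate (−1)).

0

Positive (K, R): none → +0.
Negative (D, E): none → −0.
The N-terminus (+1) and C-terminus (−1) cancel.
Net charge = (+0) + (−0) = 0.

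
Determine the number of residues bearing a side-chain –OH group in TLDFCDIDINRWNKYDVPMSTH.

Serine (S), threonine (T), and tyrosine (Y) each carry a hydroxyl group on the side chain.
Matching residues: T1, Y15, S20, T21.

4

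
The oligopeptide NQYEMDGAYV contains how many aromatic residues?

Phenylalanine (F), tryptophan (W), and tyrosine (Y) have aromatic ring side chains.
Matching residues: Y3, Y9.

2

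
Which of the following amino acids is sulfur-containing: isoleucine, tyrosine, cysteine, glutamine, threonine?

cysteine

The sulfur-bearing residues are cysteine (–SH) and methionine (–S–CH₃).
Of the listed options, only cysteine belongs to this group.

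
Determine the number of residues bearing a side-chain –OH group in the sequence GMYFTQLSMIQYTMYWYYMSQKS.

10

Serine (S), threonine (T), and tyrosine (Y) each carry a hydroxyl group on the side chain.
Matching residues: Y3, T5, S8, Y12, T13, Y15, Y17, Y18, S20, S23.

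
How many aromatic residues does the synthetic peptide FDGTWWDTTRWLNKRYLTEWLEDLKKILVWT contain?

The aromatic amino acids are Phe (F, benzyl), Trp (W, indole), and Tyr (Y, phenol).
Matching residues: F1, W5, W6, W11, Y16, W20, W30.

7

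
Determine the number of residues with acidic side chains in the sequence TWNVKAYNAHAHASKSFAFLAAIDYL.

Aspartate (D) and glutamate (E) have carboxylic-acid side chains and are the acidic amino acids.
Matching residues: D24.

1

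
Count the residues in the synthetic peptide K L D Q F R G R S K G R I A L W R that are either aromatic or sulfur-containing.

2

Aromatic: F, W, Y. Sulfur-containing: C, M.
Aromatic residues here: F5, W16 (2).
Sulfur-containing residues here: none (0).
The two groups share no amino acid, so total = 2 + 0 = 2.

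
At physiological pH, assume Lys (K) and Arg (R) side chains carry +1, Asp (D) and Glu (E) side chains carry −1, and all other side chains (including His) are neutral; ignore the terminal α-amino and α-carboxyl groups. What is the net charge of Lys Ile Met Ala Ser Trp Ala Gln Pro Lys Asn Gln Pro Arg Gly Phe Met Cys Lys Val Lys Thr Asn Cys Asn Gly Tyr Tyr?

+5

Positive (K, R): Lys1, Lys10, Arg14, Lys19, Lys21 → +5.
Negative (D, E): none → −0.
Net charge = (+5) + (−0) = +5.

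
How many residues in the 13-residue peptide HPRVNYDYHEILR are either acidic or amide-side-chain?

Acidic: D, E. Amide-side-chain: N, Q.
Acidic residues here: D7, E10 (2).
Amide-side-chain residues here: N5 (1).
The two groups share no amino acid, so total = 2 + 1 = 3.

3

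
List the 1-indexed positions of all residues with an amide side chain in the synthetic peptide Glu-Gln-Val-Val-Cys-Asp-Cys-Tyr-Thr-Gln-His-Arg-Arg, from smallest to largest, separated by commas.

Asparagine (N) and glutamine (Q) have uncharged amide side chains.
Matching residues: Gln2, Gln10.

2, 10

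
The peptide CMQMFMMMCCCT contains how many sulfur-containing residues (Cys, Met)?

9

Matching residues: C1, M2, M4, M6, M7, M8, C9, C10, C11.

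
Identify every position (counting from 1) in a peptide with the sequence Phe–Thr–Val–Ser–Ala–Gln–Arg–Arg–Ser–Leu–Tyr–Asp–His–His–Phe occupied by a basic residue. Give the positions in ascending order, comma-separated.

7, 8, 13, 14

Matching residues: Arg7, Arg8, His13, His14.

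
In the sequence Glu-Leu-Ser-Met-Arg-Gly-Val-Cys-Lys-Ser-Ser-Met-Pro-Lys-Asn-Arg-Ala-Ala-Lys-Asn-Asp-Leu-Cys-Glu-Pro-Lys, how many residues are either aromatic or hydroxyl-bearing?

Aromatic: F, W, Y. Hydroxyl-bearing: S, T, Y.
Aromatic residues here: none (0).
Hydroxyl-bearing residues here: Ser3, Ser10, Ser11 (3).
(Y belongs to both groups, but none appear in this sequence.) Total = 0 + 3 = 3.

3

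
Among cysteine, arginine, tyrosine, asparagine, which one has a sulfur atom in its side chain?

Only Cys (C) and Met (M) have a sulfur atom in the side chain.
Of the listed options, only cysteine belongs to this group.

cysteine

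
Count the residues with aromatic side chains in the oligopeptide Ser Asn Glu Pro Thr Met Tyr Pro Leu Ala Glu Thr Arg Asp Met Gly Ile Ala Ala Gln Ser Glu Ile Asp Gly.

Phenylalanine (F), tryptophan (W), and tyrosine (Y) have aromatic ring side chains.
Matching residues: Tyr7.

1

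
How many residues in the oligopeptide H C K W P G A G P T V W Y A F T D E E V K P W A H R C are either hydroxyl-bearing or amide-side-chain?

Hydroxyl-bearing: S, T, Y. Amide-side-chain: N, Q.
Hydroxyl-bearing residues here: T10, Y13, T16 (3).
Amide-side-chain residues here: none (0).
The two groups share no amino acid, so total = 3 + 0 = 3.

3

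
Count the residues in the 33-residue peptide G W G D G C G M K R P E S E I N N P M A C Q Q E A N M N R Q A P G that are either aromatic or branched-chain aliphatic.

2

Aromatic: F, W, Y. Branched-chain aliphatic: I, L, V.
Aromatic residues here: W2 (1).
Branched-chain aliphatic residues here: I15 (1).
The two groups share no amino acid, so total = 1 + 1 = 2.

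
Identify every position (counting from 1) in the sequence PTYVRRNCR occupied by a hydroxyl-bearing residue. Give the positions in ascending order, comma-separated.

S, T, and Y are the three residues with a side-chain hydroxyl.
Matching residues: T2, Y3.

2, 3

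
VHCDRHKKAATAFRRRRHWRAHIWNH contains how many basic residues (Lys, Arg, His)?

13

Matching residues: H2, R5, H6, K7, K8, R14, R15, R16, R17, H18, R20, H22, H26.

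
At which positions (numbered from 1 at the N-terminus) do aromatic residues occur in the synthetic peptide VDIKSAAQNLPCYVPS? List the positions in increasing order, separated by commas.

13

F, W, and Y each carry an aromatic ring on the side chain.
Matching residues: Y13.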